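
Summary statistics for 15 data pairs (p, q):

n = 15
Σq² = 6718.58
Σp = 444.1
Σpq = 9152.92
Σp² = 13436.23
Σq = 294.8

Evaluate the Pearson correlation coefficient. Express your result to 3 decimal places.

0.823

r = (nΣpq − ΣpΣq) / √[(nΣp² − (Σp)²)(nΣq² − (Σq)²)]
Numerator: 15×9152.92 − 444.1×294.8 = 6373.12
Denominator: √[(201543.45 − 197224.81)(100778.7 − 86907.04)] = √[4318.64 × 13871.66] = 7739.9422
r = 6373.12 / 7739.9422 ≈ 0.823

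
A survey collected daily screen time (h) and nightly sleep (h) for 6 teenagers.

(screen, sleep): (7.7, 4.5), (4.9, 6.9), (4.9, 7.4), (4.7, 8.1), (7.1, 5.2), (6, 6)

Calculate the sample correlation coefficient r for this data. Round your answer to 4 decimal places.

n = 6, Σx = 35.3, Σy = 38.1, Σx² = 215.81, Σy² = 251.27, Σxy = 215.71
nΣxy − ΣxΣy = 1294.26 − 1344.93 = -50.67
nΣx² − (Σx)² = 1294.86 − 1246.09 = 48.77; nΣy² − (Σy)² = 1507.62 − 1451.61 = 56.01
r = -50.67 / √(48.77 × 56.01) = -50.67 / 52.2648 ≈ -0.9695

-0.9695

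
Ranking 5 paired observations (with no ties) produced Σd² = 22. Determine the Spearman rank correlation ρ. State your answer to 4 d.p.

ρ = 1 − 6Σd² / [n(n²−1)] = 1 − 6×22 / (5×24)
  = 1 − 132/120 = 1 − 1.10000 ≈ -0.1000

-0.1000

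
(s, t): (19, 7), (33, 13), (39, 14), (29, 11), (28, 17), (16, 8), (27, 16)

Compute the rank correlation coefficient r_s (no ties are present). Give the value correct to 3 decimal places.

Rank s: 2, 6, 7, 5, 4, 1, 3
Rank t: 1, 4, 5, 3, 7, 2, 6
d = rank(s) − rank(t): 1, 2, 2, 2, -3, -1, -3; Σd² = 32
ρ = 1 − 6Σd² / [n(n²−1)] = 1 − 6×32 / (7×48) = 1 − 192/336 ≈ 0.429

0.429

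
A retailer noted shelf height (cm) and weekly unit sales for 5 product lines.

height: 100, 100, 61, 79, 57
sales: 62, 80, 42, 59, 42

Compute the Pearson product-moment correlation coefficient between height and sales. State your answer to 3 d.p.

n = 5, Σx = 397, Σy = 285, Σx² = 33211, Σy² = 17253, Σxy = 23817
nΣxy − ΣxΣy = 119085 − 113145 = 5940
nΣx² − (Σx)² = 166055 − 157609 = 8446; nΣy² − (Σy)² = 86265 − 81225 = 5040
r = 5940 / √(8446 × 5040) = 5940 / 6524.4034 ≈ 0.910

0.910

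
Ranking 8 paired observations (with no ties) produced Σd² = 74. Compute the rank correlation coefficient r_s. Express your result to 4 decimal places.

ρ = 1 − 6Σd² / [n(n²−1)] = 1 − 6×74 / (8×63)
  = 1 − 444/504 = 1 − 0.88095 ≈ 0.1190

0.1190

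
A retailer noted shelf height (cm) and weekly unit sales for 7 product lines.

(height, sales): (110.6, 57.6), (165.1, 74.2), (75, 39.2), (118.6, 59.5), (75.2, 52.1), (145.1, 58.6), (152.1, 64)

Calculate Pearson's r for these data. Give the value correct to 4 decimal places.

0.8833

n = 7, Σx = 841.7, Σy = 405.2, Σx² = 109024.79, Σy² = 24144.66, Σxy = 50772.86
nΣxy − ΣxΣy = 355410.02 − 341056.84 = 14353.18
nΣx² − (Σx)² = 763173.53 − 708458.89 = 54714.64; nΣy² − (Σy)² = 169012.62 − 164187.04 = 4825.58
r = 14353.18 / √(54714.64 × 4825.58) = 14353.18 / 16248.9960 ≈ 0.8833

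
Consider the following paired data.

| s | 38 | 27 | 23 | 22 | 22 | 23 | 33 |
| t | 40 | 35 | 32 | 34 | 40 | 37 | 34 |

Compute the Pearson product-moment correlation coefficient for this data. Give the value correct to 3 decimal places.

0.289

n = 7, Σs = 188, Σt = 252, Σs² = 5288, Σt² = 9130, Σst = 6802
nΣst − ΣsΣt = 47614 − 47376 = 238
nΣs² − (Σs)² = 37016 − 35344 = 1672; nΣt² − (Σt)² = 63910 − 63504 = 406
r = 238 / √(1672 × 406) = 238 / 823.9126 ≈ 0.289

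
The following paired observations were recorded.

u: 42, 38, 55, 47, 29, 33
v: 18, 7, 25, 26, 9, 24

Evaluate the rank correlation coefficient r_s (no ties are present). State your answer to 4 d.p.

Rank u: 4, 3, 6, 5, 1, 2
Rank v: 3, 1, 5, 6, 2, 4
d = rank(u) − rank(v): 1, 2, 1, -1, -1, -2; Σd² = 12
ρ = 1 − 6Σd² / [n(n²−1)] = 1 − 6×12 / (6×35) = 1 − 72/210 ≈ 0.6571

0.6571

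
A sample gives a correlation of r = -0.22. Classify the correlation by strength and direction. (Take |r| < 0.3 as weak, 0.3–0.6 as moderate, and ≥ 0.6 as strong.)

r = -0.22 < 0 so the relationship is negative.
|r| = 0.22, which falls in the weak range.

weak negative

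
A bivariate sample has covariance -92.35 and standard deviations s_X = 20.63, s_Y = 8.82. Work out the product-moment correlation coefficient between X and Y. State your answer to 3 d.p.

r = Cov(X,Y) / (s_X · s_Y) = -92.35 / (20.63 × 8.82)
  = -92.35 / 181.9566 ≈ -0.508

-0.508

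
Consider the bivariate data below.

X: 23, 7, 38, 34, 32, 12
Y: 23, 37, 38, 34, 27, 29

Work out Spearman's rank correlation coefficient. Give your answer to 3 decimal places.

0.257

Rank X: 3, 1, 6, 5, 4, 2
Rank Y: 1, 5, 6, 4, 2, 3
d = rank(X) − rank(Y): 2, -4, 0, 1, 2, -1; Σd² = 26
ρ = 1 − 6Σd² / [n(n²−1)] = 1 − 6×26 / (6×35) = 1 − 156/210 ≈ 0.257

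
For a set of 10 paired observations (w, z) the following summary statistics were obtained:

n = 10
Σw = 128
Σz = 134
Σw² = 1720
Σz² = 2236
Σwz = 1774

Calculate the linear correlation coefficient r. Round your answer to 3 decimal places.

r = (nΣwz − ΣwΣz) / √[(nΣw² − (Σw)²)(nΣz² − (Σz)²)]
Numerator: 10×1774 − 128×134 = 588
Denominator: √[(17200 − 16384)(22360 − 17956)] = √[816 × 4404] = 1895.6962
r = 588 / 1895.6962 ≈ 0.310

0.310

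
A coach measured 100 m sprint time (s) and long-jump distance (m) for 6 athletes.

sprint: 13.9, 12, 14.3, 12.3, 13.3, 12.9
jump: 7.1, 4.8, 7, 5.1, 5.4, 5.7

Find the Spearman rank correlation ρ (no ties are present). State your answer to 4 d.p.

Rank sprint: 5, 1, 6, 2, 4, 3
Rank jump: 6, 1, 5, 2, 3, 4
d = rank(sprint) − rank(jump): -1, 0, 1, 0, 1, -1; Σd² = 4
ρ = 1 − 6Σd² / [n(n²−1)] = 1 − 6×4 / (6×35) = 1 − 24/210 ≈ 0.8857

0.8857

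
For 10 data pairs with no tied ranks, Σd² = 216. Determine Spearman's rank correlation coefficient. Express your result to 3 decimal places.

ρ = 1 − 6Σd² / [n(n²−1)] = 1 − 6×216 / (10×99)
  = 1 − 1296/990 = 1 − 1.3091 ≈ -0.309

-0.309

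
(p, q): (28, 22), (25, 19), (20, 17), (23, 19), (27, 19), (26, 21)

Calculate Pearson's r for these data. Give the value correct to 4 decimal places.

0.8344

n = 6, Σp = 149, Σq = 117, Σp² = 3743, Σq² = 2297, Σpq = 2927
nΣpq − ΣpΣq = 17562 − 17433 = 129
nΣp² − (Σp)² = 22458 − 22201 = 257; nΣq² − (Σq)² = 13782 − 13689 = 93
r = 129 / √(257 × 93) = 129 / 154.5995 ≈ 0.8344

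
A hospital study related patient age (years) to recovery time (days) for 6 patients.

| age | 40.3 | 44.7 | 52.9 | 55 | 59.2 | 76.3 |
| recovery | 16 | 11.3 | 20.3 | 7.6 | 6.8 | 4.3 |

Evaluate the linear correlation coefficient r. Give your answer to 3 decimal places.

n = 6, Σx = 328.4, Σy = 66.3, Σx² = 18771.92, Σy² = 918.27, Σxy = 3372.43
nΣxy − ΣxΣy = 20234.58 − 21772.92 = -1538.34
nΣx² − (Σx)² = 112631.52 − 107846.56 = 4784.96; nΣy² − (Σy)² = 5509.62 − 4395.69 = 1113.93
r = -1538.34 / √(4784.96 × 1113.93) = -1538.34 / 2308.7032 ≈ -0.666

-0.666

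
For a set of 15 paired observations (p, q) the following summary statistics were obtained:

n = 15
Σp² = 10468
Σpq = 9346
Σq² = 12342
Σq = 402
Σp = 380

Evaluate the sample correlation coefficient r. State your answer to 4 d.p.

r = (nΣpq − ΣpΣq) / √[(nΣp² − (Σp)²)(nΣq² − (Σq)²)]
Numerator: 15×9346 − 380×402 = -12570
Denominator: √[(157020 − 144400)(185130 − 161604)] = √[12620 × 23526] = 17230.7318
r = -12570 / 17230.7318 ≈ -0.7295

-0.7295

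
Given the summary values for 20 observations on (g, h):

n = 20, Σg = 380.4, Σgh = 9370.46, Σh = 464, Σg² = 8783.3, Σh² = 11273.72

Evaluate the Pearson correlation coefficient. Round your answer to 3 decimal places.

0.614

r = (nΣgh − ΣgΣh) / √[(nΣg² − (Σg)²)(nΣh² − (Σh)²)]
Numerator: 20×9370.46 − 380.4×464 = 10903.6
Denominator: √[(175666 − 144704.16)(225474.4 − 215296)] = √[30961.84 × 10178.4] = 17752.2391
r = 10903.6 / 17752.2391 ≈ 0.614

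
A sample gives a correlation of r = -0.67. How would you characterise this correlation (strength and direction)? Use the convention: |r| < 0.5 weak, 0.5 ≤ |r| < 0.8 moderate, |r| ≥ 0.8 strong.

r = -0.67 < 0 so the relationship is negative.
|r| = 0.67, which falls in the moderate range.

moderate negative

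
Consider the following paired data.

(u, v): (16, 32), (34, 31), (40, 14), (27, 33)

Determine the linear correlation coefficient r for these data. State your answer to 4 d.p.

-0.7175

n = 4, Σu = 117, Σv = 110, Σu² = 3741, Σv² = 3270, Σuv = 3017
nΣuv − ΣuΣv = 12068 − 12870 = -802
nΣu² − (Σu)² = 14964 − 13689 = 1275; nΣv² − (Σv)² = 13080 − 12100 = 980
r = -802 / √(1275 × 980) = -802 / 1117.8104 ≈ -0.7175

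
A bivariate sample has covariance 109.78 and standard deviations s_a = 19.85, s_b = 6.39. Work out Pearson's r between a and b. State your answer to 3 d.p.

r = Cov(a,b) / (s_a · s_b) = 109.78 / (19.85 × 6.39)
  = 109.78 / 126.8415 ≈ 0.865

0.865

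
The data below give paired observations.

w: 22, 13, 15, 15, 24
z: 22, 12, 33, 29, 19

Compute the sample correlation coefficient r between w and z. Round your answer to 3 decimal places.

n = 5, Σw = 89, Σz = 115, Σw² = 1679, Σz² = 2919, Σwz = 2026
nΣwz − ΣwΣz = 10130 − 10235 = -105
nΣw² − (Σw)² = 8395 − 7921 = 474; nΣz² − (Σz)² = 14595 − 13225 = 1370
r = -105 / √(474 × 1370) = -105 / 805.8412 ≈ -0.130

-0.130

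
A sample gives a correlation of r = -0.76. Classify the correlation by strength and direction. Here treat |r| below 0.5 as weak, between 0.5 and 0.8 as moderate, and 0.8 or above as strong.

r = -0.76 < 0 so the relationship is negative.
|r| = 0.76, which falls in the moderate range.

moderate negative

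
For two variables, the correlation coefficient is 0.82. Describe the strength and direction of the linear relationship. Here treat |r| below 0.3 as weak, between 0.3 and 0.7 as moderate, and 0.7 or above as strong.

strong positive

r = 0.82 > 0 so the relationship is positive.
|r| = 0.82, which falls in the strong range.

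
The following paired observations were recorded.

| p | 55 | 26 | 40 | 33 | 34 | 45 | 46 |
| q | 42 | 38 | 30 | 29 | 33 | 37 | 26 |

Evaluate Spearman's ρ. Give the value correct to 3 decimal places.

Rank p: 7, 1, 4, 2, 3, 5, 6
Rank q: 7, 6, 3, 2, 4, 5, 1
d = rank(p) − rank(q): 0, -5, 1, 0, -1, 0, 5; Σd² = 52
ρ = 1 − 6Σd² / [n(n²−1)] = 1 − 6×52 / (7×48) = 1 − 312/336 ≈ 0.071

0.071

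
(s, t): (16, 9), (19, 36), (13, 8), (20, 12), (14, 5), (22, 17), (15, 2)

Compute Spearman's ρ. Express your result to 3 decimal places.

0.750

Rank s: 4, 5, 1, 6, 2, 7, 3
Rank t: 4, 7, 3, 5, 2, 6, 1
d = rank(s) − rank(t): 0, -2, -2, 1, 0, 1, 2; Σd² = 14
ρ = 1 − 6Σd² / [n(n²−1)] = 1 − 6×14 / (7×48) = 1 − 84/336 ≈ 0.750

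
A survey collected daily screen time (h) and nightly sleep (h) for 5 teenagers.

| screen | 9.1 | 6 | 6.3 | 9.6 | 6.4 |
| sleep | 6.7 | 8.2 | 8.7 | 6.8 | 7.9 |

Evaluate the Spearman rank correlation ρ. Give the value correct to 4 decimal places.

Rank screen: 4, 1, 2, 5, 3
Rank sleep: 1, 4, 5, 2, 3
d = rank(screen) − rank(sleep): 3, -3, -3, 3, 0; Σd² = 36
ρ = 1 − 6Σd² / [n(n²−1)] = 1 − 6×36 / (5×24) = 1 − 216/120 ≈ -0.8000

-0.8000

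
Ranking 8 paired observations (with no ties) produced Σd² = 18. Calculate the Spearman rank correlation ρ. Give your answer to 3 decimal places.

ρ = 1 − 6Σd² / [n(n²−1)] = 1 − 6×18 / (8×63)
  = 1 − 108/504 = 1 − 0.2143 ≈ 0.786

0.786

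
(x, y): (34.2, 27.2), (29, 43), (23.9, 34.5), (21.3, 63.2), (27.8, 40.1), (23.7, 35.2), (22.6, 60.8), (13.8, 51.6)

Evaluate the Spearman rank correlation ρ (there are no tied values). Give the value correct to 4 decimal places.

-0.7143

Rank x: 8, 7, 5, 2, 6, 4, 3, 1
Rank y: 1, 5, 2, 8, 4, 3, 7, 6
d = rank(x) − rank(y): 7, 2, 3, -6, 2, 1, -4, -5; Σd² = 144
ρ = 1 − 6Σd² / [n(n²−1)] = 1 − 6×144 / (8×63) = 1 − 864/504 ≈ -0.7143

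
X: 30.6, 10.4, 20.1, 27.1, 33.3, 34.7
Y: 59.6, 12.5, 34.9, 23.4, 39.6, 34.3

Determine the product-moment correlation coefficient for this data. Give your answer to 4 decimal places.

0.6515

n = 6, ΣX = 156.2, ΣY = 204.3, ΣX² = 4495.92, ΣY² = 8218.63, ΣXY = 5798.28
nΣXY − ΣXΣY = 34789.68 − 31911.66 = 2878.02
nΣX² − (ΣX)² = 26975.52 − 24398.44 = 2577.08; nΣY² − (ΣY)² = 49311.78 − 41738.49 = 7573.29
r = 2878.02 / √(2577.08 × 7573.29) = 2878.02 / 4417.8020 ≈ 0.6515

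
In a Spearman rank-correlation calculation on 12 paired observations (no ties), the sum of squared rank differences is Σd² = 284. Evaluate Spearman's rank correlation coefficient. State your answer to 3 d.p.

0.007

ρ = 1 − 6Σd² / [n(n²−1)] = 1 − 6×284 / (12×143)
  = 1 − 1704/1716 = 1 − 0.9930 ≈ 0.007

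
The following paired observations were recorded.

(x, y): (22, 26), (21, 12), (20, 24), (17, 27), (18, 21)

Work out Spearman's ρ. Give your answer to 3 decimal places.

Rank x: 5, 4, 3, 1, 2
Rank y: 4, 1, 3, 5, 2
d = rank(x) − rank(y): 1, 3, 0, -4, 0; Σd² = 26
ρ = 1 − 6Σd² / [n(n²−1)] = 1 − 6×26 / (5×24) = 1 − 156/120 ≈ -0.300

-0.300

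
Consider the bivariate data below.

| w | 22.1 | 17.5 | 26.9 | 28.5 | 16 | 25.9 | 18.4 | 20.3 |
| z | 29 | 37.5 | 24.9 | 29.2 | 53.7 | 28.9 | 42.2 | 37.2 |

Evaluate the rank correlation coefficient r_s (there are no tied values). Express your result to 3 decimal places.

-0.833

Rank w: 5, 2, 7, 8, 1, 6, 3, 4
Rank z: 3, 6, 1, 4, 8, 2, 7, 5
d = rank(w) − rank(z): 2, -4, 6, 4, -7, 4, -4, -1; Σd² = 154
ρ = 1 − 6Σd² / [n(n²−1)] = 1 − 6×154 / (8×63) = 1 − 924/504 ≈ -0.833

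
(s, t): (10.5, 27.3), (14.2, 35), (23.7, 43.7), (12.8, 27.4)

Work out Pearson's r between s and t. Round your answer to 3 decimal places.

n = 4, Σs = 61.2, Σt = 133.4, Σs² = 1037.42, Σt² = 4630.74, Σst = 2170.06
nΣst − ΣsΣt = 8680.24 − 8164.08 = 516.16
nΣs² − (Σs)² = 4149.68 − 3745.44 = 404.24; nΣt² − (Σt)² = 18522.96 − 17795.56 = 727.4
r = 516.16 / √(404.24 × 727.4) = 516.16 / 542.2584 ≈ 0.952

0.952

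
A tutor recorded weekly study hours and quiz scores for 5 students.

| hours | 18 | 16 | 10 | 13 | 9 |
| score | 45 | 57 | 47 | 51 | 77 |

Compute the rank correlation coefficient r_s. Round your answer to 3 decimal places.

Rank hours: 5, 4, 2, 3, 1
Rank score: 1, 4, 2, 3, 5
d = rank(hours) − rank(score): 4, 0, 0, 0, -4; Σd² = 32
ρ = 1 − 6Σd² / [n(n²−1)] = 1 − 6×32 / (5×24) = 1 − 192/120 ≈ -0.600

-0.600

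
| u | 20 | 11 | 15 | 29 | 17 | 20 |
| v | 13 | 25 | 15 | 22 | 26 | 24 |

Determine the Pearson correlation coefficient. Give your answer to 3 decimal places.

n = 6, Σu = 112, Σv = 125, Σu² = 2276, Σv² = 2755, Σuv = 2320
nΣuv − ΣuΣv = 13920 − 14000 = -80
nΣu² − (Σu)² = 13656 − 12544 = 1112; nΣv² − (Σv)² = 16530 − 15625 = 905
r = -80 / √(1112 × 905) = -80 / 1003.1750 ≈ -0.080

-0.080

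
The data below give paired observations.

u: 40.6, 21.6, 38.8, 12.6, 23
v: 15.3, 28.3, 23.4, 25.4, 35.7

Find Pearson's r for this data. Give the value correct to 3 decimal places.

n = 5, Σu = 136.6, Σv = 128.1, Σu² = 4308.12, Σv² = 3502.19, Σuv = 3281.52
nΣuv − ΣuΣv = 16407.6 − 17498.46 = -1090.86
nΣu² − (Σu)² = 21540.6 − 18659.56 = 2881.04; nΣv² − (Σv)² = 17510.95 − 16409.61 = 1101.34
r = -1090.86 / √(2881.04 × 1101.34) = -1090.86 / 1781.2930 ≈ -0.612

-0.612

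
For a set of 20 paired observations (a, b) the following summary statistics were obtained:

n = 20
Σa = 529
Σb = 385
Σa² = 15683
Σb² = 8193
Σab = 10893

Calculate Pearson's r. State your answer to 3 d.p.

0.617

r = (nΣab − ΣaΣb) / √[(nΣa² − (Σa)²)(nΣb² − (Σb)²)]
Numerator: 20×10893 − 529×385 = 14195
Denominator: √[(313660 − 279841)(163860 − 148225)] = √[33819 × 15635] = 22994.7834
r = 14195 / 22994.7834 ≈ 0.617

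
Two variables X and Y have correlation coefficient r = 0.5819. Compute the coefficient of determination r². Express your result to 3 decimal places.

r² = (0.5819)² = 0.339

0.339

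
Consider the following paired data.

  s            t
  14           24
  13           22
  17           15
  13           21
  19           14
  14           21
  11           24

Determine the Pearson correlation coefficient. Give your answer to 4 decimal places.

n = 7, Σs = 101, Σt = 141, Σs² = 1501, Σt² = 2939, Σst = 1974
nΣst − ΣsΣt = 13818 − 14241 = -423
nΣs² − (Σs)² = 10507 − 10201 = 306; nΣt² − (Σt)² = 20573 − 19881 = 692
r = -423 / √(306 × 692) = -423 / 460.1652 ≈ -0.9192

-0.9192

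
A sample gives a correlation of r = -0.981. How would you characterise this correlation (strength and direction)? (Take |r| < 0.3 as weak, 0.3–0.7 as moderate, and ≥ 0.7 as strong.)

strong negative

r = -0.981 < 0 so the relationship is negative.
|r| = 0.981, which falls in the strong range.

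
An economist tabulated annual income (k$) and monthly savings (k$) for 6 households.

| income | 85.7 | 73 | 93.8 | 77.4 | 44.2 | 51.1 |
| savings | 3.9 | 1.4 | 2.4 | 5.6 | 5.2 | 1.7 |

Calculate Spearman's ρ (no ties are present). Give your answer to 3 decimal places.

0.029

Rank income: 5, 3, 6, 4, 1, 2
Rank savings: 4, 1, 3, 6, 5, 2
d = rank(income) − rank(savings): 1, 2, 3, -2, -4, 0; Σd² = 34
ρ = 1 − 6Σd² / [n(n²−1)] = 1 − 6×34 / (6×35) = 1 − 204/210 ≈ 0.029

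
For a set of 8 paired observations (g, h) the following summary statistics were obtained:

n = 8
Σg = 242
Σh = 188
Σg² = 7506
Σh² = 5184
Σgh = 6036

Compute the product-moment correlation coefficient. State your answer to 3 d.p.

0.926

r = (nΣgh − ΣgΣh) / √[(nΣg² − (Σg)²)(nΣh² − (Σh)²)]
Numerator: 8×6036 − 242×188 = 2792
Denominator: √[(60048 − 58564)(41472 − 35344)] = √[1484 × 6128] = 3015.6180
r = 2792 / 3015.6180 ≈ 0.926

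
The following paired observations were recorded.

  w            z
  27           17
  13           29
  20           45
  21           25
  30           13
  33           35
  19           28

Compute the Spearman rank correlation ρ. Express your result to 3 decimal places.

Rank w: 5, 1, 3, 4, 6, 7, 2
Rank z: 2, 5, 7, 3, 1, 6, 4
d = rank(w) − rank(z): 3, -4, -4, 1, 5, 1, -2; Σd² = 72
ρ = 1 − 6Σd² / [n(n²−1)] = 1 − 6×72 / (7×48) = 1 − 432/336 ≈ -0.286

-0.286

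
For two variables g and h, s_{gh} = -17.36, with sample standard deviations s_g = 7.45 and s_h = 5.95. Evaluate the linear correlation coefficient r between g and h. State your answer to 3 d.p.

-0.392

r = Cov(g,h) / (s_g · s_h) = -17.36 / (7.45 × 5.95)
  = -17.36 / 44.3275 ≈ -0.392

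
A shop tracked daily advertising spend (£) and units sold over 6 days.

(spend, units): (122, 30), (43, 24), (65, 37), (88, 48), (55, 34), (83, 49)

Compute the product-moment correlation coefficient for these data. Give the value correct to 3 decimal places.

0.277

n = 6, Σx = 456, Σy = 222, Σx² = 38616, Σy² = 8706, Σxy = 17258
nΣxy − ΣxΣy = 103548 − 101232 = 2316
nΣx² − (Σx)² = 231696 − 207936 = 23760; nΣy² − (Σy)² = 52236 − 49284 = 2952
r = 2316 / √(23760 × 2952) = 2316 / 8374.9340 ≈ 0.277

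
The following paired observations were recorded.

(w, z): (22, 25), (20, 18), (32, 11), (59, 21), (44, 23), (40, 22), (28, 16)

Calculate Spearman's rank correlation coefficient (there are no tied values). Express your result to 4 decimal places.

Rank w: 2, 1, 4, 7, 6, 5, 3
Rank z: 7, 3, 1, 4, 6, 5, 2
d = rank(w) − rank(z): -5, -2, 3, 3, 0, 0, 1; Σd² = 48
ρ = 1 − 6Σd² / [n(n²−1)] = 1 − 6×48 / (7×48) = 1 − 288/336 ≈ 0.1429

0.1429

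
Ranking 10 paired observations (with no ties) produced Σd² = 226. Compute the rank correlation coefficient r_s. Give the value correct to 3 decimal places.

ρ = 1 − 6Σd² / [n(n²−1)] = 1 − 6×226 / (10×99)
  = 1 − 1356/990 = 1 − 1.3697 ≈ -0.370

-0.370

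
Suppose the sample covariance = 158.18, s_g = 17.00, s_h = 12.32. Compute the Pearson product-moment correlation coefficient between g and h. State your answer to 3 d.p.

0.755

r = Cov(g,h) / (s_g · s_h) = 158.18 / (17.00 × 12.32)
  = 158.18 / 209.4400 ≈ 0.755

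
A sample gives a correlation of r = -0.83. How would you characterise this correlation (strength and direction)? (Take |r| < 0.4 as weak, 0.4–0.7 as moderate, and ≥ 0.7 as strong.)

strong negative

r = -0.83 < 0 so the relationship is negative.
|r| = 0.83, which falls in the strong range.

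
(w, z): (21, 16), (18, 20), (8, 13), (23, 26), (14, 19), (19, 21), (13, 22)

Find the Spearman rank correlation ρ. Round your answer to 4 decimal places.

Rank w: 6, 4, 1, 7, 3, 5, 2
Rank z: 2, 4, 1, 7, 3, 5, 6
d = rank(w) − rank(z): 4, 0, 0, 0, 0, 0, -4; Σd² = 32
ρ = 1 − 6Σd² / [n(n²−1)] = 1 − 6×32 / (7×48) = 1 − 192/336 ≈ 0.4286

0.4286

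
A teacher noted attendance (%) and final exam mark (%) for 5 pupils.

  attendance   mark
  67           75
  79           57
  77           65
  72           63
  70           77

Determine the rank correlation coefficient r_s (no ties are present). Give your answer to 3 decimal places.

Rank attendance: 1, 5, 4, 3, 2
Rank mark: 4, 1, 3, 2, 5
d = rank(attendance) − rank(mark): -3, 4, 1, 1, -3; Σd² = 36
ρ = 1 − 6Σd² / [n(n²−1)] = 1 − 6×36 / (5×24) = 1 − 216/120 ≈ -0.800

-0.800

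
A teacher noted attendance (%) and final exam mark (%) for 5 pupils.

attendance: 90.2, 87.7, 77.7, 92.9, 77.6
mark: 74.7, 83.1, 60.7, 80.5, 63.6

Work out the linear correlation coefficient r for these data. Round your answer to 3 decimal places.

n = 5, Σx = 426.1, Σy = 362.6, Σx² = 36516.79, Σy² = 26695.4, Σxy = 31156.01
nΣxy − ΣxΣy = 155780.05 − 154503.86 = 1276.19
nΣx² − (Σx)² = 182583.95 − 181561.21 = 1022.74; nΣy² − (Σy)² = 133477 − 131478.76 = 1998.24
r = 1276.19 / √(1022.74 × 1998.24) = 1276.19 / 1429.5734 ≈ 0.893

0.893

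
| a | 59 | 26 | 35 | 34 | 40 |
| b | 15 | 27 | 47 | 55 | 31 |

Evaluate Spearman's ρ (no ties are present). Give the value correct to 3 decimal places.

Rank a: 5, 1, 3, 2, 4
Rank b: 1, 2, 4, 5, 3
d = rank(a) − rank(b): 4, -1, -1, -3, 1; Σd² = 28
ρ = 1 − 6Σd² / [n(n²−1)] = 1 − 6×28 / (5×24) = 1 − 168/120 ≈ -0.400

-0.400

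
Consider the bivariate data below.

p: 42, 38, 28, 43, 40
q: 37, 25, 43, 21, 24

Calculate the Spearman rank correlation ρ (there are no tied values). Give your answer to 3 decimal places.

Rank p: 4, 2, 1, 5, 3
Rank q: 4, 3, 5, 1, 2
d = rank(p) − rank(q): 0, -1, -4, 4, 1; Σd² = 34
ρ = 1 − 6Σd² / [n(n²−1)] = 1 − 6×34 / (5×24) = 1 − 204/120 ≈ -0.700

-0.700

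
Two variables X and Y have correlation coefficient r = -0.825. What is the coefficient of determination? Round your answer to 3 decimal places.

0.681

r² = (-0.825)² = 0.681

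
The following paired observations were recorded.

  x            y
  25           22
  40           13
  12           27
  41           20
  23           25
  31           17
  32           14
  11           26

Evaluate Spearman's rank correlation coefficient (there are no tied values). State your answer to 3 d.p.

-0.833

Rank x: 4, 7, 2, 8, 3, 5, 6, 1
Rank y: 5, 1, 8, 4, 6, 3, 2, 7
d = rank(x) − rank(y): -1, 6, -6, 4, -3, 2, 4, -6; Σd² = 154
ρ = 1 − 6Σd² / [n(n²−1)] = 1 − 6×154 / (8×63) = 1 − 924/504 ≈ -0.833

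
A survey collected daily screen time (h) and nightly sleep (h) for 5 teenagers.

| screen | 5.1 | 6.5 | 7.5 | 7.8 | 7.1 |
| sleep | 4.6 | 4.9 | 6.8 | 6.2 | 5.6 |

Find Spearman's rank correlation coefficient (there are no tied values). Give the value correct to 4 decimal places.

Rank screen: 1, 2, 4, 5, 3
Rank sleep: 1, 2, 5, 4, 3
d = rank(screen) − rank(sleep): 0, 0, -1, 1, 0; Σd² = 2
ρ = 1 − 6Σd² / [n(n²−1)] = 1 − 6×2 / (5×24) = 1 − 12/120 ≈ 0.9000

0.9000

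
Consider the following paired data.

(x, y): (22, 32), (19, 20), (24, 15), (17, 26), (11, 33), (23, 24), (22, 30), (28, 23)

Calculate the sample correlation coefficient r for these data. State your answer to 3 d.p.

-0.484

n = 8, Σx = 166, Σy = 203, Σx² = 3628, Σy² = 5419, Σxy = 4105
nΣxy − ΣxΣy = 32840 − 33698 = -858
nΣx² − (Σx)² = 29024 − 27556 = 1468; nΣy² − (Σy)² = 43352 − 41209 = 2143
r = -858 / √(1468 × 2143) = -858 / 1773.6753 ≈ -0.484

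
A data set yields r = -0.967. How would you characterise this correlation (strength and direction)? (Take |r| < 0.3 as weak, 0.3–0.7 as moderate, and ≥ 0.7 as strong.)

r = -0.967 < 0 so the relationship is negative.
|r| = 0.967, which falls in the strong range.

strong negative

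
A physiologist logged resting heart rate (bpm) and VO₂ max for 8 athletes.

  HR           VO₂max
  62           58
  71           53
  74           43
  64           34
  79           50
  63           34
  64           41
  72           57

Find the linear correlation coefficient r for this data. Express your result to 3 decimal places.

0.346

n = 8, Σx = 549, Σy = 370, Σx² = 37947, Σy² = 17764, Σxy = 25537
nΣxy − ΣxΣy = 204296 − 203130 = 1166
nΣx² − (Σx)² = 303576 − 301401 = 2175; nΣy² − (Σy)² = 142112 − 136900 = 5212
r = 1166 / √(2175 × 5212) = 1166 / 3366.9125 ≈ 0.346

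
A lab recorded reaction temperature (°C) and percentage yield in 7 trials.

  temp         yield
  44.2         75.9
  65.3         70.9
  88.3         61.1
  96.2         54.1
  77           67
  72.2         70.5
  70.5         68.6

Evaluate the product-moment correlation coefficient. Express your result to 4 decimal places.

n = 7, Σx = 513.7, Σy = 468.1, Σx² = 39381.15, Σy² = 31612.85, Σxy = 33669.5
nΣxy − ΣxΣy = 235686.5 − 240462.97 = -4776.47
nΣx² − (Σx)² = 275668.05 − 263887.69 = 11780.36; nΣy² − (Σy)² = 221289.95 − 219117.61 = 2172.34
r = -4776.47 / √(11780.36 × 2172.34) = -4776.47 / 5058.7496 ≈ -0.9442

-0.9442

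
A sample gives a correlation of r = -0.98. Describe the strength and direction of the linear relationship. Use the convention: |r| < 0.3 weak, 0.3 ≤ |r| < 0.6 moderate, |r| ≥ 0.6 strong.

strong negative

r = -0.98 < 0 so the relationship is negative.
|r| = 0.98, which falls in the strong range.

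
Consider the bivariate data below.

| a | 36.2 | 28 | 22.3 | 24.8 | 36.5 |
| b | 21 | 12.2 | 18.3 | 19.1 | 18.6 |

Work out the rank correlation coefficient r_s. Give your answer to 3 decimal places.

Rank a: 4, 3, 1, 2, 5
Rank b: 5, 1, 2, 4, 3
d = rank(a) − rank(b): -1, 2, -1, -2, 2; Σd² = 14
ρ = 1 − 6Σd² / [n(n²−1)] = 1 − 6×14 / (5×24) = 1 − 84/120 ≈ 0.300

0.300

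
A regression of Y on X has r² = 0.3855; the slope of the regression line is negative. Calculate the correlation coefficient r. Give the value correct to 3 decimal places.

|r| = √0.3855 = 0.621
The association is negative, so r = −0.621.

-0.621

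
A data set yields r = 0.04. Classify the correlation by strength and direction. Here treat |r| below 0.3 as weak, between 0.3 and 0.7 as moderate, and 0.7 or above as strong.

weak positive

r = 0.04 > 0 so the relationship is positive.
|r| = 0.04, which falls in the weak range.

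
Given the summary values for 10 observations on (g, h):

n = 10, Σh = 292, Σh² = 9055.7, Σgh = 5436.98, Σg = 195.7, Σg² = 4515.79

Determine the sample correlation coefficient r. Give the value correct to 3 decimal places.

r = (nΣgh − ΣgΣh) / √[(nΣg² − (Σg)²)(nΣh² − (Σh)²)]
Numerator: 10×5436.98 − 195.7×292 = -2774.6
Denominator: √[(45157.9 − 38298.49)(90557 − 85264)] = √[6859.41 × 5293] = 6025.5172
r = -2774.6 / 6025.5172 ≈ -0.460

-0.460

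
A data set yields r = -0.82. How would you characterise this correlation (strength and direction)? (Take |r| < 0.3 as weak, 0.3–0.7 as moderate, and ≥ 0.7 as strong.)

strong negative

r = -0.82 < 0 so the relationship is negative.
|r| = 0.82, which falls in the strong range.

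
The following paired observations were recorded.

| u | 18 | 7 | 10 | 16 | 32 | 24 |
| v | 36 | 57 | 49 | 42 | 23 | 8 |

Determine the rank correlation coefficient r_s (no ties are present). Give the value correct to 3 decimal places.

Rank u: 4, 1, 2, 3, 6, 5
Rank v: 3, 6, 5, 4, 2, 1
d = rank(u) − rank(v): 1, -5, -3, -1, 4, 4; Σd² = 68
ρ = 1 − 6Σd² / [n(n²−1)] = 1 − 6×68 / (6×35) = 1 − 408/210 ≈ -0.943

-0.943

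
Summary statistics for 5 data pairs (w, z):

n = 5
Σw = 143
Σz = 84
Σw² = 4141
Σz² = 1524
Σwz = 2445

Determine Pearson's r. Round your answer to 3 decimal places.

0.561

r = (nΣwz − ΣwΣz) / √[(nΣw² − (Σw)²)(nΣz² − (Σz)²)]
Numerator: 5×2445 − 143×84 = 213
Denominator: √[(20705 − 20449)(7620 − 7056)] = √[256 × 564] = 379.9789
r = 213 / 379.9789 ≈ 0.561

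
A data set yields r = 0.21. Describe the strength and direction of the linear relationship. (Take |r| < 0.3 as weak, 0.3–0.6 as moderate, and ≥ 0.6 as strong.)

r = 0.21 > 0 so the relationship is positive.
|r| = 0.21, which falls in the weak range.

weak positive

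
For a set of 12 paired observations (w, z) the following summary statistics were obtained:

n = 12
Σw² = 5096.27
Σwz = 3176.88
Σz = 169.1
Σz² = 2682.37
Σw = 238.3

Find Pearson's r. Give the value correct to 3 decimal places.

r = (nΣwz − ΣwΣz) / √[(nΣw² − (Σw)²)(nΣz² − (Σz)²)]
Numerator: 12×3176.88 − 238.3×169.1 = -2173.97
Denominator: √[(61155.24 − 56786.89)(32188.44 − 28594.81)] = √[4368.35 × 3593.63] = 3962.0996
r = -2173.97 / 3962.0996 ≈ -0.549

-0.549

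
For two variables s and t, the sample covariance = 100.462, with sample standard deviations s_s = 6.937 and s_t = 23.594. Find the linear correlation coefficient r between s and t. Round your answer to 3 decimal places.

0.614

r = Cov(s,t) / (s_s · s_t) = 100.462 / (6.937 × 23.594)
  = 100.462 / 163.6716 ≈ 0.614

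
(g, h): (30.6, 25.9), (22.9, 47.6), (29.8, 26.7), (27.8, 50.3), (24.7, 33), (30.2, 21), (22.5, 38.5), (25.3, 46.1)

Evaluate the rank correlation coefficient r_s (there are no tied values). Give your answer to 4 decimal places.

Rank g: 8, 2, 6, 5, 3, 7, 1, 4
Rank h: 2, 7, 3, 8, 4, 1, 5, 6
d = rank(g) − rank(h): 6, -5, 3, -3, -1, 6, -4, -2; Σd² = 136
ρ = 1 − 6Σd² / [n(n²−1)] = 1 − 6×136 / (8×63) = 1 − 816/504 ≈ -0.6190

-0.6190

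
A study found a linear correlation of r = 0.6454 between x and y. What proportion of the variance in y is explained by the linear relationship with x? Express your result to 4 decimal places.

r² = (0.6454)² = 0.4165

0.4165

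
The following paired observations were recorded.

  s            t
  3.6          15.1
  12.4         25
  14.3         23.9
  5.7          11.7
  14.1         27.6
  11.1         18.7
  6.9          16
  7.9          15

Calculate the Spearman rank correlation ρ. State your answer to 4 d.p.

Rank s: 1, 6, 8, 2, 7, 5, 3, 4
Rank t: 3, 7, 6, 1, 8, 5, 4, 2
d = rank(s) − rank(t): -2, -1, 2, 1, -1, 0, -1, 2; Σd² = 16
ρ = 1 − 6Σd² / [n(n²−1)] = 1 − 6×16 / (8×63) = 1 − 96/504 ≈ 0.8095

0.8095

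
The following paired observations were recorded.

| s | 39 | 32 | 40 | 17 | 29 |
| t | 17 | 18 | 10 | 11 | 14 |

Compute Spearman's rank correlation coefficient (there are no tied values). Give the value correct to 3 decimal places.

Rank s: 4, 3, 5, 1, 2
Rank t: 4, 5, 1, 2, 3
d = rank(s) − rank(t): 0, -2, 4, -1, -1; Σd² = 22
ρ = 1 − 6Σd² / [n(n²−1)] = 1 − 6×22 / (5×24) = 1 − 132/120 ≈ -0.100

-0.100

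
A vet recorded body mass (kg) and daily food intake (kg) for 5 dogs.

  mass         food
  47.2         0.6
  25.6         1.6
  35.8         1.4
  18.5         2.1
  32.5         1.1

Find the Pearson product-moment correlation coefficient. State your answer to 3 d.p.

-0.952

n = 5, Σx = 159.6, Σy = 6.8, Σx² = 5563.34, Σy² = 10.5, Σxy = 194
nΣxy − ΣxΣy = 970 − 1085.28 = -115.28
nΣx² − (Σx)² = 27816.7 − 25472.16 = 2344.54; nΣy² − (Σy)² = 52.5 − 46.24 = 6.26
r = -115.28 / √(2344.54 × 6.26) = -115.28 / 121.1479 ≈ -0.952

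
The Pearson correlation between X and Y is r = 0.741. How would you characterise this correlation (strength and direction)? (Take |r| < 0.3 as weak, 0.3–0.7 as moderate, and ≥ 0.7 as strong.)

r = 0.741 > 0 so the relationship is positive.
|r| = 0.741, which falls in the strong range.

strong positive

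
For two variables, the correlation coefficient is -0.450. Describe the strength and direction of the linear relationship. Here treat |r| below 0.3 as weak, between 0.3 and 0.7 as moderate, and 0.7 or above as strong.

r = -0.450 < 0 so the relationship is negative.
|r| = 0.450, which falls in the moderate range.

moderate negative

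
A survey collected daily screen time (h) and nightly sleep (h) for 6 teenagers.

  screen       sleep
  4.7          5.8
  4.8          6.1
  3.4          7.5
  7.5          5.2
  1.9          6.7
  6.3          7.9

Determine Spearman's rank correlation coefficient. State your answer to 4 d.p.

-0.3143

Rank screen: 3, 4, 2, 6, 1, 5
Rank sleep: 2, 3, 5, 1, 4, 6
d = rank(screen) − rank(sleep): 1, 1, -3, 5, -3, -1; Σd² = 46
ρ = 1 − 6Σd² / [n(n²−1)] = 1 − 6×46 / (6×35) = 1 − 276/210 ≈ -0.3143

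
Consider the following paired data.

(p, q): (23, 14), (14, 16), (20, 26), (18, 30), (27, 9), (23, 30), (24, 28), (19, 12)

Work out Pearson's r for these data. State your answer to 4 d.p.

n = 8, Σp = 168, Σq = 165, Σp² = 3644, Σq² = 3937, Σpq = 3439
nΣpq − ΣpΣq = 27512 − 27720 = -208
nΣp² − (Σp)² = 29152 − 28224 = 928; nΣq² − (Σq)² = 31496 − 27225 = 4271
r = -208 / √(928 × 4271) = -208 / 1990.8511 ≈ -0.1045

-0.1045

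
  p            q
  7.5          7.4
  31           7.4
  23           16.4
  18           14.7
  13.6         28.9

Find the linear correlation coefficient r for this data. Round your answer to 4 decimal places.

-0.2310

n = 5, Σp = 93.1, Σq = 74.8, Σp² = 2055.21, Σq² = 1429.78, Σpq = 1319.74
nΣpq − ΣpΣq = 6598.7 − 6963.88 = -365.18
nΣp² − (Σp)² = 10276.05 − 8667.61 = 1608.44; nΣq² − (Σq)² = 7148.9 − 5595.04 = 1553.86
r = -365.18 / √(1608.44 × 1553.86) = -365.18 / 1580.9145 ≈ -0.2310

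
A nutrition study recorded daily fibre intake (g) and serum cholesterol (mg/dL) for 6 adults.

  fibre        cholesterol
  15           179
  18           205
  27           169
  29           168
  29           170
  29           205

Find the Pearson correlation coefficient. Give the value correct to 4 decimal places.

n = 6, Σx = 147, Σy = 1096, Σx² = 3801, Σy² = 201776, Σxy = 26685
nΣxy − ΣxΣy = 160110 − 161112 = -1002
nΣx² − (Σx)² = 22806 − 21609 = 1197; nΣy² − (Σy)² = 1210656 − 1201216 = 9440
r = -1002 / √(1197 × 9440) = -1002 / 3361.4997 ≈ -0.2981

-0.2981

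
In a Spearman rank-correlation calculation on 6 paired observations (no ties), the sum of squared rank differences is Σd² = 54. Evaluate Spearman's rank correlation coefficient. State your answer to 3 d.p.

-0.543

ρ = 1 − 6Σd² / [n(n²−1)] = 1 − 6×54 / (6×35)
  = 1 − 324/210 = 1 − 1.5429 ≈ -0.543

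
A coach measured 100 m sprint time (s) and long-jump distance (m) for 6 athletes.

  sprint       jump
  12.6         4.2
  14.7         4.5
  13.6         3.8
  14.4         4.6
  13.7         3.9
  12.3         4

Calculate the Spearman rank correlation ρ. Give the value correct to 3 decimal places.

0.486

Rank sprint: 2, 6, 3, 5, 4, 1
Rank jump: 4, 5, 1, 6, 2, 3
d = rank(sprint) − rank(jump): -2, 1, 2, -1, 2, -2; Σd² = 18
ρ = 1 − 6Σd² / [n(n²−1)] = 1 − 6×18 / (6×35) = 1 − 108/210 ≈ 0.486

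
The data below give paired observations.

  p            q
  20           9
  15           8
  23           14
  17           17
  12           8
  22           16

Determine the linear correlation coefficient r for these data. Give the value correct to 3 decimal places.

n = 6, Σp = 109, Σq = 72, Σp² = 2071, Σq² = 950, Σpq = 1359
nΣpq − ΣpΣq = 8154 − 7848 = 306
nΣp² − (Σp)² = 12426 − 11881 = 545; nΣq² − (Σq)² = 5700 − 5184 = 516
r = 306 / √(545 × 516) = 306 / 530.3018 ≈ 0.577

0.577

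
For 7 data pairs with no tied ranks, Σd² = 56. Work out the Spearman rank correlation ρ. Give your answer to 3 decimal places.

0.000

ρ = 1 − 6Σd² / [n(n²−1)] = 1 − 6×56 / (7×48)
  = 1 − 336/336 = 1 − 1.0000 ≈ 0.000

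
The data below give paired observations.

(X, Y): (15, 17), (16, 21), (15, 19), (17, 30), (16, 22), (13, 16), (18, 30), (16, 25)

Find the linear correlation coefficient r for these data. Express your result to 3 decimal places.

0.903

n = 8, ΣX = 126, ΣY = 180, ΣX² = 2000, ΣY² = 4256, ΣXY = 2886
nΣXY − ΣXΣY = 23088 − 22680 = 408
nΣX² − (ΣX)² = 16000 − 15876 = 124; nΣY² − (ΣY)² = 34048 − 32400 = 1648
r = 408 / √(124 × 1648) = 408 / 452.0531 ≈ 0.903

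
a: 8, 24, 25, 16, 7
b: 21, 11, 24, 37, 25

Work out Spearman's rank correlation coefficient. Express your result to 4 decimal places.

Rank a: 2, 4, 5, 3, 1
Rank b: 2, 1, 3, 5, 4
d = rank(a) − rank(b): 0, 3, 2, -2, -3; Σd² = 26
ρ = 1 − 6Σd² / [n(n²−1)] = 1 − 6×26 / (5×24) = 1 − 156/120 ≈ -0.3000

-0.3000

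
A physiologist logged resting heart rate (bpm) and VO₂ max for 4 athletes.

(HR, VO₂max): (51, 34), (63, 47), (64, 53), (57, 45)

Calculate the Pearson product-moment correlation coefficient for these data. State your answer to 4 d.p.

n = 4, Σx = 235, Σy = 179, Σx² = 13915, Σy² = 8199, Σxy = 10652
nΣxy − ΣxΣy = 42608 − 42065 = 543
nΣx² − (Σx)² = 55660 − 55225 = 435; nΣy² − (Σy)² = 32796 − 32041 = 755
r = 543 / √(435 × 755) = 543 / 573.0838 ≈ 0.9475

0.9475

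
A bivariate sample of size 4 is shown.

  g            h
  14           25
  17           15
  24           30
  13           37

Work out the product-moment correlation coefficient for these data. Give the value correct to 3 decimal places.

-0.094

n = 4, Σg = 68, Σh = 107, Σg² = 1230, Σh² = 3119, Σgh = 1806
nΣgh − ΣgΣh = 7224 − 7276 = -52
nΣg² − (Σg)² = 4920 − 4624 = 296; nΣh² − (Σh)² = 12476 − 11449 = 1027
r = -52 / √(296 × 1027) = -52 / 551.3547 ≈ -0.094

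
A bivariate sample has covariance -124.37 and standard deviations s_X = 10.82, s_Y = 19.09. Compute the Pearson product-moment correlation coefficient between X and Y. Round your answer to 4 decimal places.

r = Cov(X,Y) / (s_X · s_Y) = -124.37 / (10.82 × 19.09)
  = -124.37 / 206.5538 ≈ -0.6021

-0.6021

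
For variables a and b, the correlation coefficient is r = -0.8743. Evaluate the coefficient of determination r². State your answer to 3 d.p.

0.764

r² = (-0.8743)² = 0.764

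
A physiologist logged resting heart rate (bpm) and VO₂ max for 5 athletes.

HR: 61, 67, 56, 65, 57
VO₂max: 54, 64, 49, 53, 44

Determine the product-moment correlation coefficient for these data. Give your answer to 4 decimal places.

0.8576

n = 5, Σx = 306, Σy = 264, Σx² = 18820, Σy² = 14158, Σxy = 16279
nΣxy − ΣxΣy = 81395 − 80784 = 611
nΣx² − (Σx)² = 94100 − 93636 = 464; nΣy² − (Σy)² = 70790 − 69696 = 1094
r = 611 / √(464 × 1094) = 611 / 712.4718 ≈ 0.8576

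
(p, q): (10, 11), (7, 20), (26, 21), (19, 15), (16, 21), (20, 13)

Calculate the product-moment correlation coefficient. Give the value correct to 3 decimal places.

0.179

n = 6, Σp = 98, Σq = 101, Σp² = 1842, Σq² = 1797, Σpq = 1677
nΣpq − ΣpΣq = 10062 − 9898 = 164
nΣp² − (Σp)² = 11052 − 9604 = 1448; nΣq² − (Σq)² = 10782 − 10201 = 581
r = 164 / √(1448 × 581) = 164 / 917.2175 ≈ 0.179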